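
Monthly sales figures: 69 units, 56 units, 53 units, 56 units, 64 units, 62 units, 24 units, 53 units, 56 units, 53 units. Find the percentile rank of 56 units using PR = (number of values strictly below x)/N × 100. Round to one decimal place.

40.0

N = 10.
Strictly below 56: 4. Equal to 56: 3.
PR = 4/10 × 100 = 40.0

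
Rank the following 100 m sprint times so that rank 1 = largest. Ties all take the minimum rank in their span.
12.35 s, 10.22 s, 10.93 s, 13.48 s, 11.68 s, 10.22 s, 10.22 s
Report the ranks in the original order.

2, 5, 4, 1, 3, 5, 5

Sorted (descending): 13.48, 12.35, 11.68, 10.93, 10.22, 10.22, 10.22
The 3 values of 10.22 occupy positions 5–7 → each gets rank 5.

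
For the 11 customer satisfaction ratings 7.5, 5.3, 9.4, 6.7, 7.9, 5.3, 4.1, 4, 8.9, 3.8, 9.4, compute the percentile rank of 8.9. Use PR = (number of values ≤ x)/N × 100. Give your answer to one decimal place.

N = 11.
Strictly below 8.9: 8. Equal to 8.9: 1.
PR = 9/11 × 100 = 81.8

81.8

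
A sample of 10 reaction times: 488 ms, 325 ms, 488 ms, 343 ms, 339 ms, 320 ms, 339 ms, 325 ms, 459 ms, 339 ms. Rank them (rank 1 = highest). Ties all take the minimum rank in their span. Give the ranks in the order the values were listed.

1, 8, 1, 4, 5, 10, 5, 8, 3, 5

Sorted (descending): 488, 488, 459, 343, 339, 339, 339, 325, 325, 320
The 2 values of 488 occupy positions 1–2 → each gets rank 1.
The 3 values of 339 occupy positions 5–7 → each gets rank 5.
The 2 values of 325 occupy positions 8–9 → each gets rank 8.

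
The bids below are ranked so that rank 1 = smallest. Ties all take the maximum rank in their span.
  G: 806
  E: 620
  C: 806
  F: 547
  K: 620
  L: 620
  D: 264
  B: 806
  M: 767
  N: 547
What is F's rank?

3

Sorted (ascending): 264, 547, 547, 620, 620, 620, 767, 806, 806, 806
The 2 values of 547 occupy positions 2–3 → each gets rank 3.
The 3 values of 620 occupy positions 4–6 → each gets rank 6.
The 3 values of 806 occupy positions 8–10 → each gets rank 10.
F has value 547 → rank 3.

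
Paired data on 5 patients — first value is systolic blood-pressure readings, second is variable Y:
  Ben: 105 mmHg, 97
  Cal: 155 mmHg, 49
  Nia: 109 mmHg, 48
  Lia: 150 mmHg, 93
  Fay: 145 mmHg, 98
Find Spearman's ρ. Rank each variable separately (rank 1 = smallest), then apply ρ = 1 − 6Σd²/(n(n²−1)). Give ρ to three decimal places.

-0.200

Ranks of variable 1: 1, 5, 2, 4, 3
Ranks of variable 2: 4, 2, 1, 3, 5
d = r₁ − r₂: -3, 3, 1, 1, -2
d²: 9, 9, 1, 1, 4; Σd² = 24
ρ = 1 − 6·24/(5·24) = 1 − 144/120 = -0.200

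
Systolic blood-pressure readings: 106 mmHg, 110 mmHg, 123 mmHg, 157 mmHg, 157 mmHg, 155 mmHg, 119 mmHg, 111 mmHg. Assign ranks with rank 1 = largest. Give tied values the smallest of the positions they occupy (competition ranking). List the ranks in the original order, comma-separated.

Sorted (descending): 157, 157, 155, 123, 119, 111, 110, 106
The 2 values of 157 occupy positions 1–2 → each gets rank 1.

8, 7, 4, 1, 1, 3, 5, 6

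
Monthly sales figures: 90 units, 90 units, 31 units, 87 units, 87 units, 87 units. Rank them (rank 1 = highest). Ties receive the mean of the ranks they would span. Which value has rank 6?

Sorted (descending): 90, 90, 87, 87, 87, 31
The 2 values of 90 occupy positions 1–2 → average rank (1+2)/2 = 1.5.
The 3 values of 87 occupy positions 3–5 → average rank 4.
Rank 6 → value 31.

31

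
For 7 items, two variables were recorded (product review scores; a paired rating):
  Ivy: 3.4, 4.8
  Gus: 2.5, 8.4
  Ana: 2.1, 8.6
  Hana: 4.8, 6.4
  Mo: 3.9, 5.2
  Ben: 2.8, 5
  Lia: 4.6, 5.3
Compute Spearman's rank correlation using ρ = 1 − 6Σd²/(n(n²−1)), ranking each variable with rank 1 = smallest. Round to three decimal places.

-0.321

Ranks of variable 1: 4, 2, 1, 7, 5, 3, 6
Ranks of variable 2: 1, 6, 7, 5, 3, 2, 4
d = r₁ − r₂: 3, -4, -6, 2, 2, 1, 2
d²: 9, 16, 36, 4, 4, 1, 4; Σd² = 74
ρ = 1 − 6·74/(7·48) = 1 − 444/336 = -0.321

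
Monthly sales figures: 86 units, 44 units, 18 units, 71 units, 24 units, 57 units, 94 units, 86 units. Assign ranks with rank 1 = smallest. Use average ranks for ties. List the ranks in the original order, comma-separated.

6.5, 3, 1, 5, 2, 4, 8, 6.5

Sorted (ascending): 18, 24, 44, 57, 71, 86, 86, 94
The 2 values of 86 occupy positions 6–7 → average rank (6+7)/2 = 6.5.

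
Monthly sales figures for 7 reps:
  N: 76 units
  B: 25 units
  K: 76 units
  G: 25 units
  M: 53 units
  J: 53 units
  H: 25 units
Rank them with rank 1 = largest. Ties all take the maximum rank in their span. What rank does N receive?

Sorted (descending): 76, 76, 53, 53, 25, 25, 25
The 2 values of 76 occupy positions 1–2 → each gets rank 2.
The 2 values of 53 occupy positions 3–4 → each gets rank 4.
The 3 values of 25 occupy positions 5–7 → each gets rank 7.
N has value 76 units → rank 2.

2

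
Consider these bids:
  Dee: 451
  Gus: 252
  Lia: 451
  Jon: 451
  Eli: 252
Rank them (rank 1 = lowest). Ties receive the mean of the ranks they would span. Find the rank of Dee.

Sorted (ascending): 252, 252, 451, 451, 451
The 2 values of 252 occupy positions 1–2 → average rank (1+2)/2 = 1.5.
The 3 values of 451 occupy positions 3–5 → average rank 4.
Dee has value 451 → rank 4.

4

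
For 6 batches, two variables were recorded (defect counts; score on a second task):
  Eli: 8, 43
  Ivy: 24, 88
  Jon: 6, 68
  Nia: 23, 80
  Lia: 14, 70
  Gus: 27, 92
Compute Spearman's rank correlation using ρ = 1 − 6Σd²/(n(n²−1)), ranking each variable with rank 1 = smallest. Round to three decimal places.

0.943

Ranks of variable 1: 2, 5, 1, 4, 3, 6
Ranks of variable 2: 1, 5, 2, 4, 3, 6
d = r₁ − r₂: 1, 0, -1, 0, 0, 0
d²: 1, 0, 1, 0, 0, 0; Σd² = 2
ρ = 1 − 6·2/(6·35) = 1 − 12/210 = 0.943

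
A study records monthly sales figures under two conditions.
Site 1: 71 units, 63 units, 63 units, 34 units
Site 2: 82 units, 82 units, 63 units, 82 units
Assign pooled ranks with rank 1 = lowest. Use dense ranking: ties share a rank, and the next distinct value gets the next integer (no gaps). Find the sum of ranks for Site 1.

Sorted (ascending): 34, 63, 63, 63, 71, 82, 82, 82
The 3 values of 63 share dense rank 2.
The 3 values of 82 share dense rank 4.
Remaining distinct values take the next consecutive integers.
Site 1 values → pooled ranks: 71→3, 63→2, 63→2, 34→1
Rank sum = 3 + 2 + 2 + 1 = 8

8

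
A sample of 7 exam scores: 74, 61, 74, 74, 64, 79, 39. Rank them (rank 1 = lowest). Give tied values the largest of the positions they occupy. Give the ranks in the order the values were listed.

Sorted (ascending): 39, 61, 64, 74, 74, 74, 79
The 3 values of 74 occupy positions 4–6 → each gets rank 6.

6, 2, 6, 6, 3, 7, 1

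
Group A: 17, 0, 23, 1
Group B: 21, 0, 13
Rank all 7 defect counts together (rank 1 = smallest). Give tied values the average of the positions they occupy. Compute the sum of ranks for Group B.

11.5

Sorted (ascending): 0, 0, 1, 13, 17, 21, 23
The 2 values of 0 occupy positions 1–2 → average rank (1+2)/2 = 1.5.
Group B values → pooled ranks: 21→6, 0→1.5, 13→4
Rank sum = 6 + 1.5 + 4 = 11.5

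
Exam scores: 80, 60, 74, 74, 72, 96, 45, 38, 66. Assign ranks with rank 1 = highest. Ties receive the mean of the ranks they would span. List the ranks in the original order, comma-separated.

2, 7, 3.5, 3.5, 5, 1, 8, 9, 6

Sorted (descending): 96, 80, 74, 74, 72, 66, 60, 45, 38
The 2 values of 74 occupy positions 3–4 → average rank (3+4)/2 = 3.5.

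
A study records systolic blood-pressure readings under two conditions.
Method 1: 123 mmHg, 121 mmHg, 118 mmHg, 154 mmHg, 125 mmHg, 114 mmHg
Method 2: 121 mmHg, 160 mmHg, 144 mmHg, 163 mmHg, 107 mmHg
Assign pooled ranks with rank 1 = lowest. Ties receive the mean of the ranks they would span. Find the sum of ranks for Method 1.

31.5

Sorted (ascending): 107, 114, 118, 121, 121, 123, 125, 144, 154, 160, 163
The 2 values of 121 occupy positions 4–5 → average rank (4+5)/2 = 4.5.
Method 1 values → pooled ranks: 123→6, 121→4.5, 118→3, 154→9, 125→7, 114→2
Rank sum = 6 + 4.5 + 3 + 9 + 7 + 2 = 31.5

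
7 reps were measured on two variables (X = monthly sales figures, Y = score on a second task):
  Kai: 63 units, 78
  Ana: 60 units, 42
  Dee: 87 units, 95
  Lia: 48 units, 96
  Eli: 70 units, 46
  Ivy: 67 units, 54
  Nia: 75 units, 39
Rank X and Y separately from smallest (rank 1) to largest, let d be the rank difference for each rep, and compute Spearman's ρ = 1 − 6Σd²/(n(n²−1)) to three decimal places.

Ranks of variable 1: 3, 2, 7, 1, 5, 4, 6
Ranks of variable 2: 5, 2, 6, 7, 3, 4, 1
d = r₁ − r₂: -2, 0, 1, -6, 2, 0, 5
d²: 4, 0, 1, 36, 4, 0, 25; Σd² = 70
ρ = 1 − 6·70/(7·48) = 1 − 420/336 = -0.250

-0.250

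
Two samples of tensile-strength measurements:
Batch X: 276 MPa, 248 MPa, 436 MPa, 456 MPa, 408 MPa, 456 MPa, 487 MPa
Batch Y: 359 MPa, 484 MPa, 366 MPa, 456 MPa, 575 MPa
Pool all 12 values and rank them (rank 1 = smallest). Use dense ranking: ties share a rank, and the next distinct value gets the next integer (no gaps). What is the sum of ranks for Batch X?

Sorted (ascending): 248, 276, 359, 366, 408, 436, 456, 456, 456, 484, 487, 575
The 3 values of 456 share dense rank 7.
Remaining distinct values take the next consecutive integers.
Batch X values → pooled ranks: 276→2, 248→1, 436→6, 456→7, 408→5, 456→7, 487→9
Rank sum = 2 + 1 + 6 + 7 + 5 + 7 + 9 = 37

37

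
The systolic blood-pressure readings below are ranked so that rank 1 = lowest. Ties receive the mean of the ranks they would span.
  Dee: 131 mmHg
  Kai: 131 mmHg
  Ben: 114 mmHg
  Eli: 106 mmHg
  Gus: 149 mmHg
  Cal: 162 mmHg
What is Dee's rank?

Sorted (ascending): 106, 114, 131, 131, 149, 162
The 2 values of 131 occupy positions 3–4 → average rank (3+4)/2 = 3.5.
Dee has value 131 mmHg → rank 3.5.

3.5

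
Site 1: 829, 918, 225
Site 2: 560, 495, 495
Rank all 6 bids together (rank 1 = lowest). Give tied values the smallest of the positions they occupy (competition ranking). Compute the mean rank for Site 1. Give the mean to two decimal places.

Sorted (ascending): 225, 495, 495, 560, 829, 918
The 2 values of 495 occupy positions 2–3 → each gets rank 2.
Site 1 values → pooled ranks: 829→5, 918→6, 225→1
Mean rank = (5 + 6 + 1) / 3 = 4.00

4.00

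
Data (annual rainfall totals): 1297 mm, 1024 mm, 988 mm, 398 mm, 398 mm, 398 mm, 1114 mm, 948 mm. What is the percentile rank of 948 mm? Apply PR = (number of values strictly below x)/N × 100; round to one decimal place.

37.5

N = 8.
Strictly below 948: 3. Equal to 948: 1.
PR = 3/8 × 100 = 37.5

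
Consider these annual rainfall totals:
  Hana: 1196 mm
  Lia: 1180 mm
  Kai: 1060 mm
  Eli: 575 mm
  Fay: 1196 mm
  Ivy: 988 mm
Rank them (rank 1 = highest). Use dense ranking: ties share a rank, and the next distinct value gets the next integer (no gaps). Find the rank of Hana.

Sorted (descending): 1196, 1196, 1180, 1060, 988, 575
The 2 values of 1196 share dense rank 1.
Remaining distinct values take the next consecutive integers.
Hana has value 1196 mm → rank 1.

1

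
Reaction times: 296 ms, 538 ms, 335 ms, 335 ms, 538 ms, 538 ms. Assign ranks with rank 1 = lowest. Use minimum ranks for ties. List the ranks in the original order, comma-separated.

1, 4, 2, 2, 4, 4

Sorted (ascending): 296, 335, 335, 538, 538, 538
The 2 values of 335 occupy positions 2–3 → each gets rank 2.
The 3 values of 538 occupy positions 4–6 → each gets rank 4.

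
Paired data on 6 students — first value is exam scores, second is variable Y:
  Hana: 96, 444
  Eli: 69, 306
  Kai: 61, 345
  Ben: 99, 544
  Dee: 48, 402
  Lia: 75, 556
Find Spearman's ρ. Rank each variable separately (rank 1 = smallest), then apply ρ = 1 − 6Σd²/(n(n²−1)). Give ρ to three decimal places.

0.600

Ranks of variable 1: 5, 3, 2, 6, 1, 4
Ranks of variable 2: 4, 1, 2, 5, 3, 6
d = r₁ − r₂: 1, 2, 0, 1, -2, -2
d²: 1, 4, 0, 1, 4, 4; Σd² = 14
ρ = 1 − 6·14/(6·35) = 1 − 84/210 = 0.600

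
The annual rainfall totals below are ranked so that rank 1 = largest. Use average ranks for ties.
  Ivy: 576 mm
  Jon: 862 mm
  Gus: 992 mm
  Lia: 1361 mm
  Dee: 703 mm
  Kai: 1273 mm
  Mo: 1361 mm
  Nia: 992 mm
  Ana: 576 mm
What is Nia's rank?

4.5

Sorted (descending): 1361, 1361, 1273, 992, 992, 862, 703, 576, 576
The 2 values of 1361 occupy positions 1–2 → average rank (1+2)/2 = 1.5.
The 2 values of 992 occupy positions 4–5 → average rank (4+5)/2 = 4.5.
The 2 values of 576 occupy positions 8–9 → average rank (8+9)/2 = 8.5.
Nia has value 992 mm → rank 4.5.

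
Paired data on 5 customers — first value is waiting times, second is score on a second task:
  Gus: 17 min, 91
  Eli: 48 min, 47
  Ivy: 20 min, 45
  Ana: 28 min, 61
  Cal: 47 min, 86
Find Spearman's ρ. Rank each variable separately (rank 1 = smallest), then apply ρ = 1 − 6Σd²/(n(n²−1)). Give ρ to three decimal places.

-0.300

Ranks of variable 1: 1, 5, 2, 3, 4
Ranks of variable 2: 5, 2, 1, 3, 4
d = r₁ − r₂: -4, 3, 1, 0, 0
d²: 16, 9, 1, 0, 0; Σd² = 26
ρ = 1 − 6·26/(5·24) = 1 − 156/120 = -0.300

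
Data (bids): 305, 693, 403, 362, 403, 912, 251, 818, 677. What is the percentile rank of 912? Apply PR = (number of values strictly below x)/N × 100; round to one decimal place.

N = 9.
Strictly below 912: 8. Equal to 912: 1.
PR = 8/9 × 100 = 88.9

88.9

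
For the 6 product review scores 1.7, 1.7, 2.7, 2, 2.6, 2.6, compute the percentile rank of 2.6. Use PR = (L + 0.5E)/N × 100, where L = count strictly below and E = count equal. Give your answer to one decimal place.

N = 6.
Strictly below 2.6: 3. Equal to 2.6: 2.
PR = (3 + 0.5·2)/6 × 100 = 66.7

66.7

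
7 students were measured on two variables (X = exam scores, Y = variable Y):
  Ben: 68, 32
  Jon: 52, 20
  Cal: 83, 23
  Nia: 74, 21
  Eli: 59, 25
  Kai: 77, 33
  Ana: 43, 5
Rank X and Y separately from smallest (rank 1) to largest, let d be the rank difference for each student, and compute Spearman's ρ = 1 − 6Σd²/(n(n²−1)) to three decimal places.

0.607

Ranks of variable 1: 4, 2, 7, 5, 3, 6, 1
Ranks of variable 2: 6, 2, 4, 3, 5, 7, 1
d = r₁ − r₂: -2, 0, 3, 2, -2, -1, 0
d²: 4, 0, 9, 4, 4, 1, 0; Σd² = 22
ρ = 1 − 6·22/(7·48) = 1 − 132/336 = 0.607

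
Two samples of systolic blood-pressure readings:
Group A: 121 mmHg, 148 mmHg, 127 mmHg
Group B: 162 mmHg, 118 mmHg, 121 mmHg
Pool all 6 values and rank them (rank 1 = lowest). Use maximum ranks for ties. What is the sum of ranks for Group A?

Sorted (ascending): 118, 121, 121, 127, 148, 162
The 2 values of 121 occupy positions 2–3 → each gets rank 3.
Group A values → pooled ranks: 121→3, 148→5, 127→4
Rank sum = 3 + 5 + 4 = 12

12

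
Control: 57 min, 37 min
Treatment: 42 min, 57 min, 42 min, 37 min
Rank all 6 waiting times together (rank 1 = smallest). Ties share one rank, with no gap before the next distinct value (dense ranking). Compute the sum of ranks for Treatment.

Sorted (ascending): 37, 37, 42, 42, 57, 57
The 2 values of 37 share dense rank 1.
The 2 values of 42 share dense rank 2.
The 2 values of 57 share dense rank 3.
Treatment values → pooled ranks: 42→2, 57→3, 42→2, 37→1
Rank sum = 2 + 3 + 2 + 1 = 8

8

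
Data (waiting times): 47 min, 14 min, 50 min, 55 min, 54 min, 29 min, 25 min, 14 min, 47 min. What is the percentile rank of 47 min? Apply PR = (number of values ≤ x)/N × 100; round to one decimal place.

N = 9.
Strictly below 47: 4. Equal to 47: 2.
PR = 6/9 × 100 = 66.7

66.7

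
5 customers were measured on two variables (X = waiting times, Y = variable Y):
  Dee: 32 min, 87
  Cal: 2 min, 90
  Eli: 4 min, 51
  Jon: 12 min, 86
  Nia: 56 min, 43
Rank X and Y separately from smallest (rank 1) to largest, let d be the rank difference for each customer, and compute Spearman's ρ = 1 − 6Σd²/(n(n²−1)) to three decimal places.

-0.600

Ranks of variable 1: 4, 1, 2, 3, 5
Ranks of variable 2: 4, 5, 2, 3, 1
d = r₁ − r₂: 0, -4, 0, 0, 4
d²: 0, 16, 0, 0, 16; Σd² = 32
ρ = 1 − 6·32/(5·24) = 1 − 192/120 = -0.600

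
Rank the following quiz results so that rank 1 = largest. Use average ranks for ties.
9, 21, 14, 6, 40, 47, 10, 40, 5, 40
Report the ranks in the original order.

Sorted (descending): 47, 40, 40, 40, 21, 14, 10, 9, 6, 5
The 3 values of 40 occupy positions 2–4 → average rank 3.

8, 5, 6, 9, 3, 1, 7, 3, 10, 3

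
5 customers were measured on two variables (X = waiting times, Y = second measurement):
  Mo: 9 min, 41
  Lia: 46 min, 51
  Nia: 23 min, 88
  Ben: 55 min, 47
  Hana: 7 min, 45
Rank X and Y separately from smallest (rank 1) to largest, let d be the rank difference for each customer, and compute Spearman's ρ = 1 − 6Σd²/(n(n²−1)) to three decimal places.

0.500

Ranks of variable 1: 2, 4, 3, 5, 1
Ranks of variable 2: 1, 4, 5, 3, 2
d = r₁ − r₂: 1, 0, -2, 2, -1
d²: 1, 0, 4, 4, 1; Σd² = 10
ρ = 1 − 6·10/(5·24) = 1 − 60/120 = 0.500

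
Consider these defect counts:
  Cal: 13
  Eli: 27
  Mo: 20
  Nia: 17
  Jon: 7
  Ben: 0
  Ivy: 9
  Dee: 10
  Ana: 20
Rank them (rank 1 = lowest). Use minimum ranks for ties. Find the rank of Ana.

7

Sorted (ascending): 0, 7, 9, 10, 13, 17, 20, 20, 27
The 2 values of 20 occupy positions 7–8 → each gets rank 7.
Ana has value 20 → rank 7.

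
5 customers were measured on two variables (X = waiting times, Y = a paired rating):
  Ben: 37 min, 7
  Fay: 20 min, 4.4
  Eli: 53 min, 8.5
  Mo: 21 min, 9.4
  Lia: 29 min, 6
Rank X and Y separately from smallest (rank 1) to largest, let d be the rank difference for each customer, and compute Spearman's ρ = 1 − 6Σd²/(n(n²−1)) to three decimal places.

0.400

Ranks of variable 1: 4, 1, 5, 2, 3
Ranks of variable 2: 3, 1, 4, 5, 2
d = r₁ − r₂: 1, 0, 1, -3, 1
d²: 1, 0, 1, 9, 1; Σd² = 12
ρ = 1 − 6·12/(5·24) = 1 − 72/120 = 0.400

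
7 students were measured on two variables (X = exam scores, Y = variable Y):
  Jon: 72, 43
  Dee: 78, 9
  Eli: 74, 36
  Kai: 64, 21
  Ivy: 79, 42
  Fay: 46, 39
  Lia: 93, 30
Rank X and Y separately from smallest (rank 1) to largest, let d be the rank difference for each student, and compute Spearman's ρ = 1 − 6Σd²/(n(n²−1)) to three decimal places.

-0.143

Ranks of variable 1: 3, 5, 4, 2, 6, 1, 7
Ranks of variable 2: 7, 1, 4, 2, 6, 5, 3
d = r₁ − r₂: -4, 4, 0, 0, 0, -4, 4
d²: 16, 16, 0, 0, 0, 16, 16; Σd² = 64
ρ = 1 − 6·64/(7·48) = 1 − 384/336 = -0.143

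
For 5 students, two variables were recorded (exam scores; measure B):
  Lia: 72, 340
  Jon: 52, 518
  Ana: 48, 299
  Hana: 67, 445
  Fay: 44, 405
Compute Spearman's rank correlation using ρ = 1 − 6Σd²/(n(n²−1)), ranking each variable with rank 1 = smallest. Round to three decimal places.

0.100

Ranks of variable 1: 5, 3, 2, 4, 1
Ranks of variable 2: 2, 5, 1, 4, 3
d = r₁ − r₂: 3, -2, 1, 0, -2
d²: 9, 4, 1, 0, 4; Σd² = 18
ρ = 1 − 6·18/(5·24) = 1 − 108/120 = 0.100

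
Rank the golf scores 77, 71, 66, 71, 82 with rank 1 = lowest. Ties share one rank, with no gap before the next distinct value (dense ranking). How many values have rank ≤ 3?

4

Sorted (ascending): 66, 71, 71, 77, 82
The 2 values of 71 share dense rank 2.
Remaining distinct values take the next consecutive integers.
Ranks ≤ 3: {1, 2, 2, 3} → 4 values.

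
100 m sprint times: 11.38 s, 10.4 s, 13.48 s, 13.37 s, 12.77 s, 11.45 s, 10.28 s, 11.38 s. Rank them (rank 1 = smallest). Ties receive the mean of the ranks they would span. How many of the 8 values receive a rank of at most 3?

Sorted (ascending): 10.28, 10.4, 11.38, 11.38, 11.45, 12.77, 13.37, 13.48
The 2 values of 11.38 occupy positions 3–4 → average rank (3+4)/2 = 3.5.
Ranks ≤ 3: {1, 2} → 2 values.

2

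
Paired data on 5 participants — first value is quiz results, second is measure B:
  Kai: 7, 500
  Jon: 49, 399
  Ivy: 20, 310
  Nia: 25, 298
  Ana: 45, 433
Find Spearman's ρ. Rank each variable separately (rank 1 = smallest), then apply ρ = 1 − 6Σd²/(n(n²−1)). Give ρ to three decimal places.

-0.200

Ranks of variable 1: 1, 5, 2, 3, 4
Ranks of variable 2: 5, 3, 2, 1, 4
d = r₁ − r₂: -4, 2, 0, 2, 0
d²: 16, 4, 0, 4, 0; Σd² = 24
ρ = 1 − 6·24/(5·24) = 1 − 144/120 = -0.200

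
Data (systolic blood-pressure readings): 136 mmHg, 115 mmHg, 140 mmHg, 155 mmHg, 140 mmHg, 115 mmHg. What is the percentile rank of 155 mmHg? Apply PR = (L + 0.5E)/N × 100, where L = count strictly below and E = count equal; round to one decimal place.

91.7

N = 6.
Strictly below 155: 5. Equal to 155: 1.
PR = (5 + 0.5·1)/6 × 100 = 91.7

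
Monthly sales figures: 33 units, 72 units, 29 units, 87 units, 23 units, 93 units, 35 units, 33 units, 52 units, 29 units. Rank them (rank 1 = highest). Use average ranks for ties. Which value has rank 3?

Sorted (descending): 93, 87, 72, 52, 35, 33, 33, 29, 29, 23
The 2 values of 33 occupy positions 6–7 → average rank (6+7)/2 = 6.5.
The 2 values of 29 occupy positions 8–9 → average rank (8+9)/2 = 8.5.
Rank 3 → value 72.

72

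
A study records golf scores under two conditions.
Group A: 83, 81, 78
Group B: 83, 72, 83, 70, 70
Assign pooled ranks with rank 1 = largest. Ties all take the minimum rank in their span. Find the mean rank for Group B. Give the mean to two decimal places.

4.40

Sorted (descending): 83, 83, 83, 81, 78, 72, 70, 70
The 3 values of 83 occupy positions 1–3 → each gets rank 1.
The 2 values of 70 occupy positions 7–8 → each gets rank 7.
Group B values → pooled ranks: 83→1, 72→6, 83→1, 70→7, 70→7
Mean rank = (1 + 6 + 1 + 7 + 7) / 5 = 4.40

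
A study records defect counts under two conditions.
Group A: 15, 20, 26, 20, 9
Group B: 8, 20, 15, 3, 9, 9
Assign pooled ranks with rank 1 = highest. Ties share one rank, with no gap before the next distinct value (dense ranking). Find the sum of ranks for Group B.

Sorted (descending): 26, 20, 20, 20, 15, 15, 9, 9, 9, 8, 3
The 3 values of 20 share dense rank 2.
The 2 values of 15 share dense rank 3.
The 3 values of 9 share dense rank 4.
Remaining distinct values take the next consecutive integers.
Group B values → pooled ranks: 8→5, 20→2, 15→3, 3→6, 9→4, 9→4
Rank sum = 5 + 2 + 3 + 6 + 4 + 4 = 24

24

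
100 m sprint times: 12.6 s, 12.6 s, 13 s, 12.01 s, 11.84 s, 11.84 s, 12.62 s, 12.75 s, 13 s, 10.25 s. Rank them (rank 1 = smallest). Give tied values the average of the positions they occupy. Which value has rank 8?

Sorted (ascending): 10.25, 11.84, 11.84, 12.01, 12.6, 12.6, 12.62, 12.75, 13, 13
The 2 values of 11.84 occupy positions 2–3 → average rank (2+3)/2 = 2.5.
The 2 values of 12.6 occupy positions 5–6 → average rank (5+6)/2 = 5.5.
The 2 values of 13 occupy positions 9–10 → average rank (9+10)/2 = 9.5.
Rank 8 → value 12.75.

12.75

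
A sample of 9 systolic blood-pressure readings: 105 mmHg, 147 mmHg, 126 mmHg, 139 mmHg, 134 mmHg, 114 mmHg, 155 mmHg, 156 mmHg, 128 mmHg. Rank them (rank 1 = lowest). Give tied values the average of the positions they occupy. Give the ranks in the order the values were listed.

1, 7, 3, 6, 5, 2, 8, 9, 4

Sorted (ascending): 105, 114, 126, 128, 134, 139, 147, 155, 156
No ties — each value takes its position as its rank.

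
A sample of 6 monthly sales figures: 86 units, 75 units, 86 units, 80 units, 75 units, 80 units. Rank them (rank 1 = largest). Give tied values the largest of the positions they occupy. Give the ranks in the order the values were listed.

2, 6, 2, 4, 6, 4

Sorted (descending): 86, 86, 80, 80, 75, 75
The 2 values of 86 occupy positions 1–2 → each gets rank 2.
The 2 values of 80 occupy positions 3–4 → each gets rank 4.
The 2 values of 75 occupy positions 5–6 → each gets rank 6.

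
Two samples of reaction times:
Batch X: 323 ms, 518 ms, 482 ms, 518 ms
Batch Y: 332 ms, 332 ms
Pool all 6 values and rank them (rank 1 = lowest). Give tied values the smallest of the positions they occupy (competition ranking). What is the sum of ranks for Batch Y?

4

Sorted (ascending): 323, 332, 332, 482, 518, 518
The 2 values of 332 occupy positions 2–3 → each gets rank 2.
The 2 values of 518 occupy positions 5–6 → each gets rank 5.
Batch Y values → pooled ranks: 332→2, 332→2
Rank sum = 2 + 2 = 4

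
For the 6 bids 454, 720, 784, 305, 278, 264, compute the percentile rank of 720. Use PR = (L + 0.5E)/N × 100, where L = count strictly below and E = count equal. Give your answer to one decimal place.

N = 6.
Strictly below 720: 4. Equal to 720: 1.
PR = (4 + 0.5·1)/6 × 100 = 75.0

75.0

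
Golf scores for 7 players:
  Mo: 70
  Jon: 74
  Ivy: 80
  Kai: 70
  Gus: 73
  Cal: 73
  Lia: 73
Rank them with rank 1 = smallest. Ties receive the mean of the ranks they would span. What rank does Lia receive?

4

Sorted (ascending): 70, 70, 73, 73, 73, 74, 80
The 2 values of 70 occupy positions 1–2 → average rank (1+2)/2 = 1.5.
The 3 values of 73 occupy positions 3–5 → average rank 4.
Lia has value 73 → rank 4.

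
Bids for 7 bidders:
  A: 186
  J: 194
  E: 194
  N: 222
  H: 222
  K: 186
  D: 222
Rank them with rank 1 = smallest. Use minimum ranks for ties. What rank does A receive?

1

Sorted (ascending): 186, 186, 194, 194, 222, 222, 222
The 2 values of 186 occupy positions 1–2 → each gets rank 1.
The 2 values of 194 occupy positions 3–4 → each gets rank 3.
The 3 values of 222 occupy positions 5–7 → each gets rank 5.
A has value 186 → rank 1.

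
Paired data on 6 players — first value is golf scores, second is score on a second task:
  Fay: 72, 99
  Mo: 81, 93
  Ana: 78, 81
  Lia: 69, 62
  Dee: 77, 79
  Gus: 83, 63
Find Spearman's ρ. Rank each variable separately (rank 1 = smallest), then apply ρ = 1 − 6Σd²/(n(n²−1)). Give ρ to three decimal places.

0.086

Ranks of variable 1: 2, 5, 4, 1, 3, 6
Ranks of variable 2: 6, 5, 4, 1, 3, 2
d = r₁ − r₂: -4, 0, 0, 0, 0, 4
d²: 16, 0, 0, 0, 0, 16; Σd² = 32
ρ = 1 − 6·32/(6·35) = 1 − 192/210 = 0.086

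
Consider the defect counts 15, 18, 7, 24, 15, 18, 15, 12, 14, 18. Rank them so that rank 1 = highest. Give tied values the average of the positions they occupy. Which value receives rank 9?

Sorted (descending): 24, 18, 18, 18, 15, 15, 15, 14, 12, 7
The 3 values of 18 occupy positions 2–4 → average rank 3.
The 3 values of 15 occupy positions 5–7 → average rank 6.
Rank 9 → value 12.

12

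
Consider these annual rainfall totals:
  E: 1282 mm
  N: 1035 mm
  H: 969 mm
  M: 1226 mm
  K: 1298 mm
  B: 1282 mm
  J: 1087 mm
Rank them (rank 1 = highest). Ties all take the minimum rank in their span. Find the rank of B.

2

Sorted (descending): 1298, 1282, 1282, 1226, 1087, 1035, 969
The 2 values of 1282 occupy positions 2–3 → each gets rank 2.
B has value 1282 mm → rank 2.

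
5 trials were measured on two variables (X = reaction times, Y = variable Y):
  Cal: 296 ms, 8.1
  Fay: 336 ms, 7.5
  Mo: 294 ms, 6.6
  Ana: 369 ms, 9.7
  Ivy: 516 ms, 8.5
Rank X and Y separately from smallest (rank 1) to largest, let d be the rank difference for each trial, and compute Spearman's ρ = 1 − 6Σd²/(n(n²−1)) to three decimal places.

0.800

Ranks of variable 1: 2, 3, 1, 4, 5
Ranks of variable 2: 3, 2, 1, 5, 4
d = r₁ − r₂: -1, 1, 0, -1, 1
d²: 1, 1, 0, 1, 1; Σd² = 4
ρ = 1 − 6·4/(5·24) = 1 − 24/120 = 0.800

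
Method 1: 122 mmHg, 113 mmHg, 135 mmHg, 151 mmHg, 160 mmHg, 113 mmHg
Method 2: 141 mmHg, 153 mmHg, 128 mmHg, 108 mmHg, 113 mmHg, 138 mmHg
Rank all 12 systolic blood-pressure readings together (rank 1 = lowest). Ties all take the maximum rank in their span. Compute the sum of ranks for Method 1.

Sorted (ascending): 108, 113, 113, 113, 122, 128, 135, 138, 141, 151, 153, 160
The 3 values of 113 occupy positions 2–4 → each gets rank 4.
Method 1 values → pooled ranks: 122→5, 113→4, 135→7, 151→10, 160→12, 113→4
Rank sum = 5 + 4 + 7 + 10 + 12 + 4 = 42

42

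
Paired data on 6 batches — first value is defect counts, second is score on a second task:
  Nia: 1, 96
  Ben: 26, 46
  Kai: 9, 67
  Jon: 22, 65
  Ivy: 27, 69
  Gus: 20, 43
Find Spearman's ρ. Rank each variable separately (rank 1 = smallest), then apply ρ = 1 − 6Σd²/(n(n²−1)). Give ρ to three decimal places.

-0.257

Ranks of variable 1: 1, 5, 2, 4, 6, 3
Ranks of variable 2: 6, 2, 4, 3, 5, 1
d = r₁ − r₂: -5, 3, -2, 1, 1, 2
d²: 25, 9, 4, 1, 1, 4; Σd² = 44
ρ = 1 − 6·44/(6·35) = 1 − 264/210 = -0.257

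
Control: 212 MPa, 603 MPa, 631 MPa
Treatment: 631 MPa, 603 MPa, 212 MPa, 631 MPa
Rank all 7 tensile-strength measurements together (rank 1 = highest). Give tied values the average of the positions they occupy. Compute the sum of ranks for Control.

13

Sorted (descending): 631, 631, 631, 603, 603, 212, 212
The 3 values of 631 occupy positions 1–3 → average rank 2.
The 2 values of 603 occupy positions 4–5 → average rank (4+5)/2 = 4.5.
The 2 values of 212 occupy positions 6–7 → average rank (6+7)/2 = 6.5.
Control values → pooled ranks: 212→6.5, 603→4.5, 631→2
Rank sum = 6.5 + 4.5 + 2 = 13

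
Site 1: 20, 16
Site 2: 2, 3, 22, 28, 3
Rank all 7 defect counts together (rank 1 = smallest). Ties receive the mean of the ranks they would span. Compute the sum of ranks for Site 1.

Sorted (ascending): 2, 3, 3, 16, 20, 22, 28
The 2 values of 3 occupy positions 2–3 → average rank (2+3)/2 = 2.5.
Site 1 values → pooled ranks: 20→5, 16→4
Rank sum = 5 + 4 = 9

9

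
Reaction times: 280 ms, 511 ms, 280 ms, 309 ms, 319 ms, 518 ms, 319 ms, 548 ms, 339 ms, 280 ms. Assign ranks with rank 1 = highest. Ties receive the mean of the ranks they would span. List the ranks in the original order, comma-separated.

Sorted (descending): 548, 518, 511, 339, 319, 319, 309, 280, 280, 280
The 2 values of 319 occupy positions 5–6 → average rank (5+6)/2 = 5.5.
The 3 values of 280 occupy positions 8–10 → average rank 9.

9, 3, 9, 7, 5.5, 2, 5.5, 1, 4, 9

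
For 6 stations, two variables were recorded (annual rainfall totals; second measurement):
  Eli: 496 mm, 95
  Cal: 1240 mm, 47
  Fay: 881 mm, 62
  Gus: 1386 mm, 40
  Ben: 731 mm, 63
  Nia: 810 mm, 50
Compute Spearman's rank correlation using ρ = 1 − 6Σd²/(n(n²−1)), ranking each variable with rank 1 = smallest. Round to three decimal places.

Ranks of variable 1: 1, 5, 4, 6, 2, 3
Ranks of variable 2: 6, 2, 4, 1, 5, 3
d = r₁ − r₂: -5, 3, 0, 5, -3, 0
d²: 25, 9, 0, 25, 9, 0; Σd² = 68
ρ = 1 − 6·68/(6·35) = 1 − 408/210 = -0.943

-0.943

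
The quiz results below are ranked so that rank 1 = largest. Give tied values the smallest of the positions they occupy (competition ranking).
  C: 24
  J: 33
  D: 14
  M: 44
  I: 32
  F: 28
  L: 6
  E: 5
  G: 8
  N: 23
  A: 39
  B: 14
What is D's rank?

8

Sorted (descending): 44, 39, 33, 32, 28, 24, 23, 14, 14, 8, 6, 5
The 2 values of 14 occupy positions 8–9 → each gets rank 8.
D has value 14 → rank 8.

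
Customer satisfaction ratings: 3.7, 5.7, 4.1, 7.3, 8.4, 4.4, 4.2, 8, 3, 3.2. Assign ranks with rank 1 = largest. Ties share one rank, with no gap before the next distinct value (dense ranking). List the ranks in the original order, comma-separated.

8, 4, 7, 3, 1, 5, 6, 2, 10, 9

Sorted (descending): 8.4, 8, 7.3, 5.7, 4.4, 4.2, 4.1, 3.7, 3.2, 3
No ties — each value takes its position as its rank.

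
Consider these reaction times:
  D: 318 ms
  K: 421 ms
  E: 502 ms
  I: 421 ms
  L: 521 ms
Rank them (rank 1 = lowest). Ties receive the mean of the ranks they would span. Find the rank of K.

Sorted (ascending): 318, 421, 421, 502, 521
The 2 values of 421 occupy positions 2–3 → average rank (2+3)/2 = 2.5.
K has value 421 ms → rank 2.5.

2.5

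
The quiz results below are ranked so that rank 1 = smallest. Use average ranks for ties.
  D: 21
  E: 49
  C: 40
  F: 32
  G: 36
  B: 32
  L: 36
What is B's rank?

Sorted (ascending): 21, 32, 32, 36, 36, 40, 49
The 2 values of 32 occupy positions 2–3 → average rank (2+3)/2 = 2.5.
The 2 values of 36 occupy positions 4–5 → average rank (4+5)/2 = 4.5.
B has value 32 → rank 2.5.

2.5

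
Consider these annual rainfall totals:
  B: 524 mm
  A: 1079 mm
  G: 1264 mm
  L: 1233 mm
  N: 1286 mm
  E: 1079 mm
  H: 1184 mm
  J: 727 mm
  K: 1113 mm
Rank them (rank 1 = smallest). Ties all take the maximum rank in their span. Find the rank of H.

Sorted (ascending): 524, 727, 1079, 1079, 1113, 1184, 1233, 1264, 1286
The 2 values of 1079 occupy positions 3–4 → each gets rank 4.
H has value 1184 mm → rank 6.

6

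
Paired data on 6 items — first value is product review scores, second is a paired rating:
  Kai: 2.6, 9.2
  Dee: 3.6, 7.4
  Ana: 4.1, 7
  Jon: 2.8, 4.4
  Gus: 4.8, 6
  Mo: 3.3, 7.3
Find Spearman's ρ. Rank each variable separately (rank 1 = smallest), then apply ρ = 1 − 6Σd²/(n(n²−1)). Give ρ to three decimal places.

Ranks of variable 1: 1, 4, 5, 2, 6, 3
Ranks of variable 2: 6, 5, 3, 1, 2, 4
d = r₁ − r₂: -5, -1, 2, 1, 4, -1
d²: 25, 1, 4, 1, 16, 1; Σd² = 48
ρ = 1 − 6·48/(6·35) = 1 − 288/210 = -0.371

-0.371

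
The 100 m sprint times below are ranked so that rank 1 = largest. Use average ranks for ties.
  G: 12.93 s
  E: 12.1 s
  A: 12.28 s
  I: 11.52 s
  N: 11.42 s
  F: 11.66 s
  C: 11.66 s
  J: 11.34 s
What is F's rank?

Sorted (descending): 12.93, 12.28, 12.1, 11.66, 11.66, 11.52, 11.42, 11.34
The 2 values of 11.66 occupy positions 4–5 → average rank (4+5)/2 = 4.5.
F has value 11.66 s → rank 4.5.

4.5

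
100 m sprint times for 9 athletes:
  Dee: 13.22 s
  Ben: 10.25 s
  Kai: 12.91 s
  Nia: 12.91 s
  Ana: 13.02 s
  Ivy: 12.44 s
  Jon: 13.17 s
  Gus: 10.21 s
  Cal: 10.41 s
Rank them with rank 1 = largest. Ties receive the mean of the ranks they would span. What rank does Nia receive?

Sorted (descending): 13.22, 13.17, 13.02, 12.91, 12.91, 12.44, 10.41, 10.25, 10.21
The 2 values of 12.91 occupy positions 4–5 → average rank (4+5)/2 = 4.5.
Nia has value 12.91 s → rank 4.5.

4.5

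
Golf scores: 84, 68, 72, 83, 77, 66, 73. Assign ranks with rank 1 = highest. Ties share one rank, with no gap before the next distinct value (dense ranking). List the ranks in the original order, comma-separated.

1, 6, 5, 2, 3, 7, 4

Sorted (descending): 84, 83, 77, 73, 72, 68, 66
No ties — each value takes its position as its rank.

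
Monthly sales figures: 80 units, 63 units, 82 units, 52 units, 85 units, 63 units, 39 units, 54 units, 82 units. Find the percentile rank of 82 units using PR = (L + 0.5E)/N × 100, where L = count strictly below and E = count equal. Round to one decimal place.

77.8

N = 9.
Strictly below 82: 6. Equal to 82: 2.
PR = (6 + 0.5·2)/9 × 100 = 77.8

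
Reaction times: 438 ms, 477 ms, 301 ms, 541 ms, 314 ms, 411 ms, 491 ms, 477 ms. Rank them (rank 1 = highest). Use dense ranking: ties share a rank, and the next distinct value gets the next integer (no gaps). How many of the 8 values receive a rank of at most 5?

6

Sorted (descending): 541, 491, 477, 477, 438, 411, 314, 301
The 2 values of 477 share dense rank 3.
Remaining distinct values take the next consecutive integers.
Ranks ≤ 5: {1, 2, 3, 3, 4, 5} → 6 values.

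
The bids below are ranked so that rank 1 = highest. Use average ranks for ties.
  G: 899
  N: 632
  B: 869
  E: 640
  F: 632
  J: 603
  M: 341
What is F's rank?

Sorted (descending): 899, 869, 640, 632, 632, 603, 341
The 2 values of 632 occupy positions 4–5 → average rank (4+5)/2 = 4.5.
F has value 632 → rank 4.5.

4.5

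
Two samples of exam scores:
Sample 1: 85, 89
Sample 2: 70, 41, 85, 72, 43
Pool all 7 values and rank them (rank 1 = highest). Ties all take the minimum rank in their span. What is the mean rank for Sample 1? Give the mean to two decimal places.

1.50

Sorted (descending): 89, 85, 85, 72, 70, 43, 41
The 2 values of 85 occupy positions 2–3 → each gets rank 2.
Sample 1 values → pooled ranks: 85→2, 89→1
Mean rank = (2 + 1) / 2 = 1.50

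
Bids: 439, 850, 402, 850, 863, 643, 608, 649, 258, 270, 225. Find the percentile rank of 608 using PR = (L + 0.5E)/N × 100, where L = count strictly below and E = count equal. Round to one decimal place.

N = 11.
Strictly below 608: 5. Equal to 608: 1.
PR = (5 + 0.5·1)/11 × 100 = 50.0

50.0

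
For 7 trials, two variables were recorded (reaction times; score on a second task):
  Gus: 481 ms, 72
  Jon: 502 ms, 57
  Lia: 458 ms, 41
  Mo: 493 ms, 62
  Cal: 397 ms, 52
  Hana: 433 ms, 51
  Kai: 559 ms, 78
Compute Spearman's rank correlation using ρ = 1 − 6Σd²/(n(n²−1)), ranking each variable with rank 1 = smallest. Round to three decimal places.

Ranks of variable 1: 4, 6, 3, 5, 1, 2, 7
Ranks of variable 2: 6, 4, 1, 5, 3, 2, 7
d = r₁ − r₂: -2, 2, 2, 0, -2, 0, 0
d²: 4, 4, 4, 0, 4, 0, 0; Σd² = 16
ρ = 1 − 6·16/(7·48) = 1 − 96/336 = 0.714

0.714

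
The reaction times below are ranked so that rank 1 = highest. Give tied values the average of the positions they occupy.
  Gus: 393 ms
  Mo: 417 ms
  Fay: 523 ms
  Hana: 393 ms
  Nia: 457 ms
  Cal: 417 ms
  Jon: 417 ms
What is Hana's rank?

6.5

Sorted (descending): 523, 457, 417, 417, 417, 393, 393
The 3 values of 417 occupy positions 3–5 → average rank 4.
The 2 values of 393 occupy positions 6–7 → average rank (6+7)/2 = 6.5.
Hana has value 393 ms → rank 6.5.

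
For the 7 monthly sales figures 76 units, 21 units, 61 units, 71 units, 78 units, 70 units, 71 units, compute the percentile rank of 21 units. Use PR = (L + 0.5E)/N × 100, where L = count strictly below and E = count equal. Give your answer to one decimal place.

7.1

N = 7.
Strictly below 21: 0. Equal to 21: 1.
PR = (0 + 0.5·1)/7 × 100 = 7.1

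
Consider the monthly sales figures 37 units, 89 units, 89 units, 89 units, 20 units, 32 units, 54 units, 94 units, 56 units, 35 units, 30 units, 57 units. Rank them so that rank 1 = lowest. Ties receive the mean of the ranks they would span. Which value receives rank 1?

20

Sorted (ascending): 20, 30, 32, 35, 37, 54, 56, 57, 89, 89, 89, 94
The 3 values of 89 occupy positions 9–11 → average rank 10.
Rank 1 → value 20.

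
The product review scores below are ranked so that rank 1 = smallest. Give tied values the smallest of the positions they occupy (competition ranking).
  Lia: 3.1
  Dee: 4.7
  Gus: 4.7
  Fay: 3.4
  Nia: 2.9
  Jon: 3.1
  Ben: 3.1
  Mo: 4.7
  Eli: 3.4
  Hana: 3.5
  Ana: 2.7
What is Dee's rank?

Sorted (ascending): 2.7, 2.9, 3.1, 3.1, 3.1, 3.4, 3.4, 3.5, 4.7, 4.7, 4.7
The 3 values of 3.1 occupy positions 3–5 → each gets rank 3.
The 2 values of 3.4 occupy positions 6–7 → each gets rank 6.
The 3 values of 4.7 occupy positions 9–11 → each gets rank 9.
Dee has value 4.7 → rank 9.

9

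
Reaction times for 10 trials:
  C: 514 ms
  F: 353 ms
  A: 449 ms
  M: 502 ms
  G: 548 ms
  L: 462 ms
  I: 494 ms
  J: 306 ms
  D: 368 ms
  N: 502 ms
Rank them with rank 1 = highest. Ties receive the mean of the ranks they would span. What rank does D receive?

8

Sorted (descending): 548, 514, 502, 502, 494, 462, 449, 368, 353, 306
The 2 values of 502 occupy positions 3–4 → average rank (3+4)/2 = 3.5.
D has value 368 ms → rank 8.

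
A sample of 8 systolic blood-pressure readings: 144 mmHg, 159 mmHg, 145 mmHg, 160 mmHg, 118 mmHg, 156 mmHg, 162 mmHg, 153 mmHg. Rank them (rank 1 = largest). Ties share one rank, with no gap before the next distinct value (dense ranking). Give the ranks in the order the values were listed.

Sorted (descending): 162, 160, 159, 156, 153, 145, 144, 118
No ties — each value takes its position as its rank.

7, 3, 6, 2, 8, 4, 1, 5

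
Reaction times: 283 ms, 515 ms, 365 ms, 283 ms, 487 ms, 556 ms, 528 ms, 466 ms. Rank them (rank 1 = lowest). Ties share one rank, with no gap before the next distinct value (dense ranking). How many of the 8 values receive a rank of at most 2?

Sorted (ascending): 283, 283, 365, 466, 487, 515, 528, 556
The 2 values of 283 share dense rank 1.
Remaining distinct values take the next consecutive integers.
Ranks ≤ 2: {1, 1, 2} → 3 values.

3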